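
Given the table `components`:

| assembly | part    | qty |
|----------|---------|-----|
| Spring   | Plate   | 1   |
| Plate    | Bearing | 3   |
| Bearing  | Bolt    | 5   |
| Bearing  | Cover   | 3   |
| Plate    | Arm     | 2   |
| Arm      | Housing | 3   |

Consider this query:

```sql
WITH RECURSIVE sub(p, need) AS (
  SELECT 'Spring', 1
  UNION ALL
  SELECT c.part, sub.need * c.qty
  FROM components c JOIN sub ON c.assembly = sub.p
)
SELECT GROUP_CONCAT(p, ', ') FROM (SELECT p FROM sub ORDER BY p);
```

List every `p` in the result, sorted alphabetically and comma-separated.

Arm, Bearing, Bolt, Cover, Housing, Plate, Spring

Base: (Spring, need=1).
Iteration 1: components of {Spring} -> Plate = 1*1 = 1.
Iteration 2: components of {Plate} -> Arm = 1*2 = 2, Bearing = 1*3 = 3.
Iteration 3: components of {Arm,Bearing} -> Bolt = 3*5 = 15, Cover = 3*3 = 9, Housing = 2*3 = 6.
Iteration 4: no further components; recursion stops.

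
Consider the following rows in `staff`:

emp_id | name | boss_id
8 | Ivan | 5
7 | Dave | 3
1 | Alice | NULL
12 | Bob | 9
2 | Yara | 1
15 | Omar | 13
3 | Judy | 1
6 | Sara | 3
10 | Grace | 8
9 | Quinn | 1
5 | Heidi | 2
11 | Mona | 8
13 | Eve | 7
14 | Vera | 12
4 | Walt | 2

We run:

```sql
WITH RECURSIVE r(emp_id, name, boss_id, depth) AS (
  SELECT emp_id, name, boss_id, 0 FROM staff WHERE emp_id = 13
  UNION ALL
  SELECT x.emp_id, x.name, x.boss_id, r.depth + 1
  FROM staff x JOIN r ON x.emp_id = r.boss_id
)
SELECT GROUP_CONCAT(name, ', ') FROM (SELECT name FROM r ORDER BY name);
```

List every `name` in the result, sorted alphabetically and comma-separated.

Alice, Dave, Eve, Judy

Base: emp_id=13 (Eve), boss_id=7, depth 0.
Iteration 1: join on emp_id=7 -> Dave (id 7, boss_id=3, depth 1).
Iteration 2: join on emp_id=3 -> Judy (id 3, boss_id=1, depth 2).
Iteration 3: join on emp_id=1 -> Alice (id 1, boss_id=NULL, depth 3).
Iteration 4: boss_id is NULL; no match; recursion stops.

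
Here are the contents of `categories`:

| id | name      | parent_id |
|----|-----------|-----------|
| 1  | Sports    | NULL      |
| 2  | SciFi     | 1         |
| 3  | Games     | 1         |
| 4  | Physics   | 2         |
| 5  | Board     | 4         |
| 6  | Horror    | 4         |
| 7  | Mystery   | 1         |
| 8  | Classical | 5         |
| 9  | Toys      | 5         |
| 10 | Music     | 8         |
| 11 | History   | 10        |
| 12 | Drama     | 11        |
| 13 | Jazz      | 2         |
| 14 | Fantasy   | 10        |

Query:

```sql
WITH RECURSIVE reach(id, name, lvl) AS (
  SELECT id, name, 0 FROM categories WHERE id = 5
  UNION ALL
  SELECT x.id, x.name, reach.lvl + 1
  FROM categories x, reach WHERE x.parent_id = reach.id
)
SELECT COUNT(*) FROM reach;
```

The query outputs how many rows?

7

Base: id=5 (Board) at lvl 0.
Iteration 1: rows with parent_id in {5} -> Classical (id 8, lvl 1), Toys (id 9, lvl 1).
Iteration 2: rows with parent_id in {8,9} -> Music (id 10, lvl 2).
Iteration 3: rows with parent_id in {10} -> History (id 11, lvl 3), Fantasy (id 14, lvl 3).
Iteration 4: rows with parent_id in {11,14} -> Drama (id 12, lvl 4).
Iteration 5: no rows with parent_id in {12}; recursion stops.
Total rows emitted: 7.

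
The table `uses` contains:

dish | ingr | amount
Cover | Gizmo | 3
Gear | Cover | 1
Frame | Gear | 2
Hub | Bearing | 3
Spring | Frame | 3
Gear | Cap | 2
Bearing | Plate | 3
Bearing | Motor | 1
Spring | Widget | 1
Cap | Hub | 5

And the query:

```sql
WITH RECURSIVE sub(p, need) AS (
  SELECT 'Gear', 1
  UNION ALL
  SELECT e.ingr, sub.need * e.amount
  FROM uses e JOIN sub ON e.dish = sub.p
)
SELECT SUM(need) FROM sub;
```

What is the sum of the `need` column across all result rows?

Base: (Gear, need=1).
Iteration 1: components of {Gear} -> Cap = 1*2 = 2, Cover = 1*1 = 1.
Iteration 2: components of {Cap,Cover} -> Gizmo = 1*3 = 3, Hub = 2*5 = 10.
Iteration 3: components of {Gizmo,Hub} -> Bearing = 10*3 = 30.
Iteration 4: components of {Bearing} -> Motor = 30*1 = 30, Plate = 30*3 = 90.
Iteration 5: no further components; recursion stops.
SUM(need) = 1 + 2 + 1 + 10 + 3 + 30 + 30 + 90 = 167.

167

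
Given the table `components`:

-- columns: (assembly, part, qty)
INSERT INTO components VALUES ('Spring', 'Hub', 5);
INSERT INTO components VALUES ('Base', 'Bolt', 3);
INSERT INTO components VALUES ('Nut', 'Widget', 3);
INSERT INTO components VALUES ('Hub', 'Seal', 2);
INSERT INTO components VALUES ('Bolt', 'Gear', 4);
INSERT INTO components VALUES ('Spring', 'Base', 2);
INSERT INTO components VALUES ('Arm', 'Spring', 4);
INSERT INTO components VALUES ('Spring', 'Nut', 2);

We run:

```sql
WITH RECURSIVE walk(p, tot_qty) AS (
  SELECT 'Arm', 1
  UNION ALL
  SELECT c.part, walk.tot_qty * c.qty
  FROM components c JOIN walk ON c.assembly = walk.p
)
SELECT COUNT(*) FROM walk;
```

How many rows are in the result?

Base: (Arm, tot_qty=1).
Iteration 1: components of {Arm} -> Spring = 1*4 = 4.
Iteration 2: components of {Spring} -> Base = 4*2 = 8, Hub = 4*5 = 20, Nut = 4*2 = 8.
Iteration 3: components of {Base,Hub,Nut} -> Bolt = 8*3 = 24, Seal = 20*2 = 40, Widget = 8*3 = 24.
Iteration 4: components of {Bolt,Seal,Widget} -> Gear = 24*4 = 96.
Iteration 5: no further components; recursion stops.
Total rows emitted: 9.

9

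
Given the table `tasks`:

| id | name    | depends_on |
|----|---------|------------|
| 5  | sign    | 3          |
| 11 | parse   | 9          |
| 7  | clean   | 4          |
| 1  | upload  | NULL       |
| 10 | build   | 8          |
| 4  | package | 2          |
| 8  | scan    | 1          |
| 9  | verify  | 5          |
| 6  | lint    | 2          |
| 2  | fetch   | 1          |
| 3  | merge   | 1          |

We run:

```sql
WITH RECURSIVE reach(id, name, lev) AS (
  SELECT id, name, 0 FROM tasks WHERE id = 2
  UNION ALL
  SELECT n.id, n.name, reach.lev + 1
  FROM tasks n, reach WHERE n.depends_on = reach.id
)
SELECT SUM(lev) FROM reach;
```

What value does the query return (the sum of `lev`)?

Base: id=2 (fetch) at lev 0.
Iteration 1: rows with depends_on in {2} -> package (id 4, lev 1), lint (id 6, lev 1).
Iteration 2: rows with depends_on in {4,6} -> clean (id 7, lev 2).
Iteration 3: no rows with depends_on in {7}; recursion stops.
SUM(lev) = 0 + 1 + 1 + 2 = 4.

4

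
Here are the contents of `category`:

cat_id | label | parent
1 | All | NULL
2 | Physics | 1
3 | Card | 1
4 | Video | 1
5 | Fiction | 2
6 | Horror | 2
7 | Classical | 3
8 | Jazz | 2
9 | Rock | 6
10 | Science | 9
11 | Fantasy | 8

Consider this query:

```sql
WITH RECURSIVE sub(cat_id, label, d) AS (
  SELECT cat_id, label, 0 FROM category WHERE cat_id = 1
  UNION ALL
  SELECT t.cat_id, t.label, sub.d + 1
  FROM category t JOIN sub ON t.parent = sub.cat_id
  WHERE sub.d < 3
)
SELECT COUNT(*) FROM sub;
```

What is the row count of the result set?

Base: cat_id=1 (All) at d 0.
Iteration 1: rows with parent in {1} -> Physics (id 2, d 1), Card (id 3, d 1), Video (id 4, d 1).
Iteration 2: rows with parent in {2,3,4} -> Fiction (id 5, d 2), Horror (id 6, d 2), Classical (id 7, d 2), Jazz (id 8, d 2).
Iteration 3: rows with parent in {5,6,7,8} -> Rock (id 9, d 3), Fantasy (id 11, d 3).
Iteration 4: d < 3 fails for all current rows; recursion stops.
Total rows emitted: 10.

10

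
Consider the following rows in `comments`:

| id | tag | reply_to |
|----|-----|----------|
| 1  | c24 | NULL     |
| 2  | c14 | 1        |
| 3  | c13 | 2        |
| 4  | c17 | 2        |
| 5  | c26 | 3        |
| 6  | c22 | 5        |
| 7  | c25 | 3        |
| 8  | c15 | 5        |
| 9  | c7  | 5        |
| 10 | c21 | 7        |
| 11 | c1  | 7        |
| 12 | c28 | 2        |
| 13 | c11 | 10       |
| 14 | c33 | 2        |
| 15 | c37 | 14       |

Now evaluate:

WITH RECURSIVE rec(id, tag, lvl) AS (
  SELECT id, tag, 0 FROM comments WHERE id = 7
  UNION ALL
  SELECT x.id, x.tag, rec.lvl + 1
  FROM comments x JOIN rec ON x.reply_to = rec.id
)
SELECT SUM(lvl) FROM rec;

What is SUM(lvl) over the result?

4

Base: id=7 (c25) at lvl 0.
Iteration 1: rows with reply_to in {7} -> c21 (id 10, lvl 1), c1 (id 11, lvl 1).
Iteration 2: rows with reply_to in {10,11} -> c11 (id 13, lvl 2).
Iteration 3: no rows with reply_to in {13}; recursion stops.
SUM(lvl) = 0 + 1 + 1 + 2 = 4.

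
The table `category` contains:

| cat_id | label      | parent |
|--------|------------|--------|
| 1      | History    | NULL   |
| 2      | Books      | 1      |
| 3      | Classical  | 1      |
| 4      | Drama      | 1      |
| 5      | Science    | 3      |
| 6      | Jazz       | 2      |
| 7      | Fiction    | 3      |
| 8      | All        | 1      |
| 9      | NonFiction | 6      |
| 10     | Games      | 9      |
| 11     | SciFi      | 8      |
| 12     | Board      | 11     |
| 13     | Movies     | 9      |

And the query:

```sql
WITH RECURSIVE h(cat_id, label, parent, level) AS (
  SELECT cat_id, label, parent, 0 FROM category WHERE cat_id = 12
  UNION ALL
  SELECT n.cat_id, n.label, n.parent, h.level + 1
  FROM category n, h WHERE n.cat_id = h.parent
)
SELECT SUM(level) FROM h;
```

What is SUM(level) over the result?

6

Base: cat_id=12 (Board), parent=11, level 0.
Iteration 1: join on cat_id=11 -> SciFi (id 11, parent=8, level 1).
Iteration 2: join on cat_id=8 -> All (id 8, parent=1, level 2).
Iteration 3: join on cat_id=1 -> History (id 1, parent=NULL, level 3).
Iteration 4: parent is NULL; no match; recursion stops.
SUM(level) = 0 + 1 + 2 + 3 = 6.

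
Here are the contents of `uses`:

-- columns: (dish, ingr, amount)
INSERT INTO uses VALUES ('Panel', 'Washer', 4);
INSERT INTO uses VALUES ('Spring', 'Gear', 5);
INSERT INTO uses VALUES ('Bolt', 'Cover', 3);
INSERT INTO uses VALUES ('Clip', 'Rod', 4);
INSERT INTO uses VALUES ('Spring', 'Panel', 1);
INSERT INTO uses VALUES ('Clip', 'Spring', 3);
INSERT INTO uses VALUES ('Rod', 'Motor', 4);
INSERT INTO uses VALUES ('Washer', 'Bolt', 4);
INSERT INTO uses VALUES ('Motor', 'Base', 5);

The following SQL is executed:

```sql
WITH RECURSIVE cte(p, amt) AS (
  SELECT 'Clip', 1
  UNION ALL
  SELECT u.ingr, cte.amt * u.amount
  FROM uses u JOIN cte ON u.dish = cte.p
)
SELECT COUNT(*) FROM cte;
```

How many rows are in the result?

10

Base: (Clip, amt=1).
Iteration 1: components of {Clip} -> Rod = 1*4 = 4, Spring = 1*3 = 3.
Iteration 2: components of {Rod,Spring} -> Gear = 3*5 = 15, Motor = 4*4 = 16, Panel = 3*1 = 3.
Iteration 3: components of {Gear,Motor,Panel} -> Base = 16*5 = 80, Washer = 3*4 = 12.
Iteration 4: components of {Base,Washer} -> Bolt = 12*4 = 48.
Iteration 5: components of {Bolt} -> Cover = 48*3 = 144.
Iteration 6: no further components; recursion stops.
Total rows emitted: 10.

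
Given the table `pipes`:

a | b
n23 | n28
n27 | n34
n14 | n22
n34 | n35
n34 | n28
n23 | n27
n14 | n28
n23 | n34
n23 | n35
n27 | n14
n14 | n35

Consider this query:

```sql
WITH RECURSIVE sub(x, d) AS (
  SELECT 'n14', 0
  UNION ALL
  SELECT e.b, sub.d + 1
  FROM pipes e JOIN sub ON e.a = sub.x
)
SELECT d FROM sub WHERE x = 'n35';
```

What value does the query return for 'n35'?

1

Base: (n14, d=0).
Iteration 1: edges from {n14} -> (n22, d=1), (n28, d=1), (n35, d=1).
Iteration 2: no outgoing edges from {n22,n28,n35}; recursion stops.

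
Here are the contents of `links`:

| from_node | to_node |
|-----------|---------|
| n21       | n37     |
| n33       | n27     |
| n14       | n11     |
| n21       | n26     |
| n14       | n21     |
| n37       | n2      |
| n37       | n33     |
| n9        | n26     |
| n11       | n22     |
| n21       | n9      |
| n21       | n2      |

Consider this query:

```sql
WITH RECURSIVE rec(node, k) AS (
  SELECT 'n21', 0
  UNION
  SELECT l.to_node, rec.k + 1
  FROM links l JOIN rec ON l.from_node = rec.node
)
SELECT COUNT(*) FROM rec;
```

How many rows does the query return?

Base: (n21, k=0).
Iteration 1: edges from {n21} -> (n2, k=1), (n26, k=1), (n37, k=1), (n9, k=1).
Iteration 2: edges from {n2,n26,n37,n9} -> (n2, k=2), (n26, k=2), (n33, k=2).
Iteration 3: edges from {n2,n26,n33} -> (n27, k=3).
Iteration 4: no outgoing edges from {n27}; recursion stops.
Total rows emitted: 9.

9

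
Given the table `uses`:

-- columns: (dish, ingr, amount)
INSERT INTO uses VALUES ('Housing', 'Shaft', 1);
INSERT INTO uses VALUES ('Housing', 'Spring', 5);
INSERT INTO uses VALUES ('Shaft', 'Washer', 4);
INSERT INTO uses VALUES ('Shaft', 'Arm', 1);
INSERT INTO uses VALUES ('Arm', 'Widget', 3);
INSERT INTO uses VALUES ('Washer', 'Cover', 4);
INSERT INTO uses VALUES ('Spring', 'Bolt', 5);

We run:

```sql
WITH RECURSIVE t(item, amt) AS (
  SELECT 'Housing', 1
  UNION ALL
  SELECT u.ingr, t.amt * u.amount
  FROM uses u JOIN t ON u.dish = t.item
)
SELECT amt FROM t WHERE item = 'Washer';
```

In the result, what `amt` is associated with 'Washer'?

4

Base: (Housing, amt=1).
Iteration 1: components of {Housing} -> Shaft = 1*1 = 1, Spring = 1*5 = 5.
Iteration 2: components of {Shaft,Spring} -> Arm = 1*1 = 1, Bolt = 5*5 = 25, Washer = 1*4 = 4.
Iteration 3: components of {Arm,Bolt,Washer} -> Cover = 4*4 = 16, Widget = 1*3 = 3.
Iteration 4: no further components; recursion stops.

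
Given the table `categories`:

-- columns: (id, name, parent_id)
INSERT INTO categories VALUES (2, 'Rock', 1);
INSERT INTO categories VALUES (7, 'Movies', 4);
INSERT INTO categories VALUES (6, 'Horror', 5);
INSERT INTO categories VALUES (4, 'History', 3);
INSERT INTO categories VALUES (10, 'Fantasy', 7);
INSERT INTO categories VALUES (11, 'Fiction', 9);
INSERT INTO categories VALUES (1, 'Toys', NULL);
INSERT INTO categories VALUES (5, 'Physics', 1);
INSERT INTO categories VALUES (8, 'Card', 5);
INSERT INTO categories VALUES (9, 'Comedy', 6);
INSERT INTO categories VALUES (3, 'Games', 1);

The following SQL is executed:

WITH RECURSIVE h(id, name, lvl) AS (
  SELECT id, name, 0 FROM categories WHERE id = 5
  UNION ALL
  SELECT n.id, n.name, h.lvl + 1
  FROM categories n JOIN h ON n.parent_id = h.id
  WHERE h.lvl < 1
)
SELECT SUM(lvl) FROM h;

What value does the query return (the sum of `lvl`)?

Base: id=5 (Physics) at lvl 0.
Iteration 1: rows with parent_id in {5} -> Horror (id 6, lvl 1), Card (id 8, lvl 1).
Iteration 2: lvl < 1 fails for all current rows; recursion stops.
SUM(lvl) = 0 + 1 + 1 = 2.

2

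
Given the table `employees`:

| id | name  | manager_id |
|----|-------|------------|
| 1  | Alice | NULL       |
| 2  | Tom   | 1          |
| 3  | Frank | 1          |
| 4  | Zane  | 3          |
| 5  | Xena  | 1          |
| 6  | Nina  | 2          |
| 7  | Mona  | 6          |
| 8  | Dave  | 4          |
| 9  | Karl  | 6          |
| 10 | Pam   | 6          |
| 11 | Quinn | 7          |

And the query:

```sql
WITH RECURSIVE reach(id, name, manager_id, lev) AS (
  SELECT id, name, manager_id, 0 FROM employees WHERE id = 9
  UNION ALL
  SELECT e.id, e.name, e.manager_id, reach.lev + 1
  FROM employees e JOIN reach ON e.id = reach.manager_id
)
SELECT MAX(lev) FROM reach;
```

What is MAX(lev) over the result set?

3

Base: id=9 (Karl), manager_id=6, lev 0.
Iteration 1: join on id=6 -> Nina (id 6, manager_id=2, lev 1).
Iteration 2: join on id=2 -> Tom (id 2, manager_id=1, lev 2).
Iteration 3: join on id=1 -> Alice (id 1, manager_id=NULL, lev 3).
Iteration 4: manager_id is NULL; no match; recursion stops.
lev values: 0, 1, 2, 3; the maximum is 3.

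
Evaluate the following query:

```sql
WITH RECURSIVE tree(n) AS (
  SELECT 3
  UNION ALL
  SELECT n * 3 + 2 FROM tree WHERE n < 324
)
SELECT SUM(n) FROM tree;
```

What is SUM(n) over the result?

1450

Base: n=3.
Iteration 1: 3 < 324 holds -> n = 3 * 3 + 2 = 11.
Iteration 2: 11 < 324 holds -> n = 11 * 3 + 2 = 35.
Iteration 3: 35 < 324 holds -> n = 35 * 3 + 2 = 107.
Iteration 4: 107 < 324 holds -> n = 107 * 3 + 2 = 323.
Iteration 5: 323 < 324 holds -> n = 323 * 3 + 2 = 971.
Iteration 6: 971 < 324 fails; recursion stops.
SUM(n) = 3 + 11 + 35 + 107 + 323 + 971 = 1450.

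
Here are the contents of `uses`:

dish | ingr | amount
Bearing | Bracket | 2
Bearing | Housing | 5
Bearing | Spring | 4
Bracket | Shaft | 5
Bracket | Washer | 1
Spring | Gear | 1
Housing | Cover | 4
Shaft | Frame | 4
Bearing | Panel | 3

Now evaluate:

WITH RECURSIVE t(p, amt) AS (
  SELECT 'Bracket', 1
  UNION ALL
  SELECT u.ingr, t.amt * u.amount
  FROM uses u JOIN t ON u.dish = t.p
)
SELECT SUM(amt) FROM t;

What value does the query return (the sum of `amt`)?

Base: (Bracket, amt=1).
Iteration 1: components of {Bracket} -> Shaft = 1*5 = 5, Washer = 1*1 = 1.
Iteration 2: components of {Shaft,Washer} -> Frame = 5*4 = 20.
Iteration 3: no further components; recursion stops.
SUM(amt) = 1 + 5 + 1 + 20 = 27.

27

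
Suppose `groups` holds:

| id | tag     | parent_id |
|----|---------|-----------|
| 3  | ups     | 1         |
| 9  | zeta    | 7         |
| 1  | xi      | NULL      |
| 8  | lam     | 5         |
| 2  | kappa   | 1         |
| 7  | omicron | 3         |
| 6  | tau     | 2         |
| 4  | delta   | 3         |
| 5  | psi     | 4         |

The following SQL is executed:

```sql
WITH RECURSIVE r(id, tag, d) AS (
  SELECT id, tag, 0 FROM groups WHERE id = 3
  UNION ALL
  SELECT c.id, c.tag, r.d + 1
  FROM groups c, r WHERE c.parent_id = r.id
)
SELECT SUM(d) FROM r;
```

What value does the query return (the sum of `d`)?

Base: id=3 (ups) at d 0.
Iteration 1: rows with parent_id in {3} -> delta (id 4, d 1), omicron (id 7, d 1).
Iteration 2: rows with parent_id in {4,7} -> psi (id 5, d 2), zeta (id 9, d 2).
Iteration 3: rows with parent_id in {5,9} -> lam (id 8, d 3).
Iteration 4: no rows with parent_id in {8}; recursion stops.
SUM(d) = 0 + 1 + 1 + 2 + 2 + 3 = 9.

9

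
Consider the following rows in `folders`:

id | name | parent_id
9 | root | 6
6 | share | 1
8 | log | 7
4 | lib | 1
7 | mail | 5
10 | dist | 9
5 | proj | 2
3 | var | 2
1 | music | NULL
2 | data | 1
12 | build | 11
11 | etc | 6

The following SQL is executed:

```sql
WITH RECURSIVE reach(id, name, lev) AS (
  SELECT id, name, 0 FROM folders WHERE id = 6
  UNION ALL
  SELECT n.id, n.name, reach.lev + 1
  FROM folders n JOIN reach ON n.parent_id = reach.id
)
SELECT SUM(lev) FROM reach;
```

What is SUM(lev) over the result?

Base: id=6 (share) at lev 0.
Iteration 1: rows with parent_id in {6} -> root (id 9, lev 1), etc (id 11, lev 1).
Iteration 2: rows with parent_id in {9,11} -> dist (id 10, lev 2), build (id 12, lev 2).
Iteration 3: no rows with parent_id in {10,12}; recursion stops.
SUM(lev) = 0 + 1 + 1 + 2 + 2 = 6.

6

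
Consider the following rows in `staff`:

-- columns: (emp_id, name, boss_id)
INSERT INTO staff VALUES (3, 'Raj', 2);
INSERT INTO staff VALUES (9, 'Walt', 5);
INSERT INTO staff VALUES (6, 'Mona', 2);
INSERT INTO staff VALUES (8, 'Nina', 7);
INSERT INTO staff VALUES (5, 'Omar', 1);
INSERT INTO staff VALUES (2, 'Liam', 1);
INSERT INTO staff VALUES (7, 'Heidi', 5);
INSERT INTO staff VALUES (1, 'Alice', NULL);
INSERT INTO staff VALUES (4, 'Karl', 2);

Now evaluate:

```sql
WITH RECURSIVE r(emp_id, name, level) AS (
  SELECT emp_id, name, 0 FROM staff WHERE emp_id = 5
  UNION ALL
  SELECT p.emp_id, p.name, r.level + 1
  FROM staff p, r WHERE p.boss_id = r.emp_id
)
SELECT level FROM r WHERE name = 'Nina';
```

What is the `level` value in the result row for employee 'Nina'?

Base: emp_id=5 (Omar) at level 0.
Iteration 1: rows with boss_id in {5} -> Heidi (id 7, level 1), Walt (id 9, level 1).
Iteration 2: rows with boss_id in {7,9} -> Nina (id 8, level 2).
Iteration 3: no rows with boss_id in {8}; recursion stops.

2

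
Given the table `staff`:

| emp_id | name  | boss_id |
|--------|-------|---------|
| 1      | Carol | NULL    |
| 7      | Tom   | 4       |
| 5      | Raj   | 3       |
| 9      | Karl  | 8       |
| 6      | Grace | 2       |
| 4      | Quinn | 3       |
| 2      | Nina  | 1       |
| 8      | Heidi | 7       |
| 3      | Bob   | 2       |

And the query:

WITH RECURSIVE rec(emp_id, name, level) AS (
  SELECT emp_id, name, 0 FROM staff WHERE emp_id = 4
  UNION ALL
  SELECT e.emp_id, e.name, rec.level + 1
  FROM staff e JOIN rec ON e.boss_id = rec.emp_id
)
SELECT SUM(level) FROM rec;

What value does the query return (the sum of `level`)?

Base: emp_id=4 (Quinn) at level 0.
Iteration 1: rows with boss_id in {4} -> Tom (id 7, level 1).
Iteration 2: rows with boss_id in {7} -> Heidi (id 8, level 2).
Iteration 3: rows with boss_id in {8} -> Karl (id 9, level 3).
Iteration 4: no rows with boss_id in {9}; recursion stops.
SUM(level) = 0 + 1 + 2 + 3 = 6.

6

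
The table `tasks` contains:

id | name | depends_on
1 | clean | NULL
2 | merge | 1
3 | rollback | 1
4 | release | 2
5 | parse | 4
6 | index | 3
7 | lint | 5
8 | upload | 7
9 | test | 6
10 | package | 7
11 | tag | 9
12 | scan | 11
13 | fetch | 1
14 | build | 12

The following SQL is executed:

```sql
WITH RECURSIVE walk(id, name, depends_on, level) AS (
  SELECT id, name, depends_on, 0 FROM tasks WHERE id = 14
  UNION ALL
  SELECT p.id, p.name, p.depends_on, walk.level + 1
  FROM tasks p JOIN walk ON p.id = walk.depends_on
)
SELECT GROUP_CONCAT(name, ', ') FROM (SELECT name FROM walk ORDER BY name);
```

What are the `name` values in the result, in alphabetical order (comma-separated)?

build, clean, index, rollback, scan, tag, test

Base: id=14 (build), depends_on=12, level 0.
Iteration 1: join on id=12 -> scan (id 12, depends_on=11, level 1).
Iteration 2: join on id=11 -> tag (id 11, depends_on=9, level 2).
Iteration 3: join on id=9 -> test (id 9, depends_on=6, level 3).
Iteration 4: join on id=6 -> index (id 6, depends_on=3, level 4).
Iteration 5: join on id=3 -> rollback (id 3, depends_on=1, level 5).
Iteration 6: join on id=1 -> clean (id 1, depends_on=NULL, level 6).
Iteration 7: depends_on is NULL; no match; recursion stops.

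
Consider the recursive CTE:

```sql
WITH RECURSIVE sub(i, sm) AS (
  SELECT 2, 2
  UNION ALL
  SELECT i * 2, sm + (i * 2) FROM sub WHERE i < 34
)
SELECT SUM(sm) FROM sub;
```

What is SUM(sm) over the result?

240

Base: i=2, sm=2.
Iteration 1: 2 < 34 holds -> i = 2 * 2 = 4, sm = 2 + 4 = 6.
Iteration 2: 4 < 34 holds -> i = 4 * 2 = 8, sm = 6 + 8 = 14.
Iteration 3: 8 < 34 holds -> i = 8 * 2 = 16, sm = 14 + 16 = 30.
Iteration 4: 16 < 34 holds -> i = 16 * 2 = 32, sm = 30 + 32 = 62.
Iteration 5: 32 < 34 holds -> i = 32 * 2 = 64, sm = 62 + 64 = 126.
Iteration 6: 64 < 34 fails; recursion stops.
SUM(sm) = 2 + 6 + 14 + 30 + 62 + 126 = 240.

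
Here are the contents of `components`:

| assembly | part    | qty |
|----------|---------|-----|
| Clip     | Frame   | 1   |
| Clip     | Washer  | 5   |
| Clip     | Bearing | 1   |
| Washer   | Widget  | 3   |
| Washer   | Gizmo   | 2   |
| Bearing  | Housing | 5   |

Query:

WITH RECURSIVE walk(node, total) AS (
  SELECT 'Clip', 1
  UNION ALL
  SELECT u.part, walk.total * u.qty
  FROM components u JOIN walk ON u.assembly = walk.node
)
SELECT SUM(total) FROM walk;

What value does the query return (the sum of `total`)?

38

Base: (Clip, total=1).
Iteration 1: components of {Clip} -> Bearing = 1*1 = 1, Frame = 1*1 = 1, Washer = 1*5 = 5.
Iteration 2: components of {Bearing,Frame,Washer} -> Gizmo = 5*2 = 10, Housing = 1*5 = 5, Widget = 5*3 = 15.
Iteration 3: no further components; recursion stops.
SUM(total) = 1 + 5 + 1 + 1 + 10 + 15 + 5 = 38.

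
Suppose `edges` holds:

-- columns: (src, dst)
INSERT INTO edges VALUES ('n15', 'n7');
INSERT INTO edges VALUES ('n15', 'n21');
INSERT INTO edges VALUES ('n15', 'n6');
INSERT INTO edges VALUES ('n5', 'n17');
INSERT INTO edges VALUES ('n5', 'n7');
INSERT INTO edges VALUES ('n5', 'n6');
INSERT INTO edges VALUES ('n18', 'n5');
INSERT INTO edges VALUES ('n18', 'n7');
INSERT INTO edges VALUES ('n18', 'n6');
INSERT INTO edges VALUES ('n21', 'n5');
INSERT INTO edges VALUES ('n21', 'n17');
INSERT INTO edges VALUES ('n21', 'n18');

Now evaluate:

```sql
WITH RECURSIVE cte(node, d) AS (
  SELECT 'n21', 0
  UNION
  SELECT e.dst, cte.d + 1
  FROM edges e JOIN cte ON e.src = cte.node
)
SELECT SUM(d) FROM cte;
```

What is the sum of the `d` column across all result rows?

20

Base: (n21, d=0).
Iteration 1: edges from {n21} -> (n17, d=1), (n18, d=1), (n5, d=1).
Iteration 2: edges from {n17,n18,n5} -> (n17, d=2), (n5, d=2), (n6, d=2), (n7, d=2). [UNION drops 2 duplicate row(s)]
Iteration 3: edges from {n17,n5,n6,n7} -> (n17, d=3), (n6, d=3), (n7, d=3).
Iteration 4: no outgoing edges from {n17,n6,n7}; recursion stops.
SUM(d) = 0 + 1 + 1 + 1 + 2 + 2 + 2 + 2 + 3 + 3 + 3 = 20.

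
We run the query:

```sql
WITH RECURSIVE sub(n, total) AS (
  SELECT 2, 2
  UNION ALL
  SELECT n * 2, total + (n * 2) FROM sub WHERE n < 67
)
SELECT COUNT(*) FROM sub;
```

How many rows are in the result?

Base: n=2, total=2.
Iteration 1: 2 < 67 holds -> n = 2 * 2 = 4, total = 2 + 4 = 6.
Iteration 2: 4 < 67 holds -> n = 4 * 2 = 8, total = 6 + 8 = 14.
Iteration 3: 8 < 67 holds -> n = 8 * 2 = 16, total = 14 + 16 = 30.
Iteration 4: 16 < 67 holds -> n = 16 * 2 = 32, total = 30 + 32 = 62.
Iteration 5: 32 < 67 holds -> n = 32 * 2 = 64, total = 62 + 64 = 126.
Iteration 6: 64 < 67 holds -> n = 64 * 2 = 128, total = 126 + 128 = 254.
Iteration 7: 128 < 67 fails; recursion stops.
Total rows emitted: 7.

7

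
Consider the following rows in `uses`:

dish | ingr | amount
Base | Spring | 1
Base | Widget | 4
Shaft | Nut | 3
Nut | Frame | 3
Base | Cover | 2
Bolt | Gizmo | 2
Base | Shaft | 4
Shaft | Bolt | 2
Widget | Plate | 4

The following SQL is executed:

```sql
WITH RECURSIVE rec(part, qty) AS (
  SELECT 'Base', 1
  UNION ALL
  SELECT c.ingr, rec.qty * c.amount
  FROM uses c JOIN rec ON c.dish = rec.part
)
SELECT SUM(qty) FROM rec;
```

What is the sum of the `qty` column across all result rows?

100

Base: (Base, qty=1).
Iteration 1: components of {Base} -> Cover = 1*2 = 2, Shaft = 1*4 = 4, Spring = 1*1 = 1, Widget = 1*4 = 4.
Iteration 2: components of {Cover,Shaft,Spring,Widget} -> Bolt = 4*2 = 8, Nut = 4*3 = 12, Plate = 4*4 = 16.
Iteration 3: components of {Bolt,Nut,Plate} -> Frame = 12*3 = 36, Gizmo = 8*2 = 16.
Iteration 4: no further components; recursion stops.
SUM(qty) = 1 + 1 + 4 + 2 + 4 + 8 + 12 + 16 + 16 + 36 = 100.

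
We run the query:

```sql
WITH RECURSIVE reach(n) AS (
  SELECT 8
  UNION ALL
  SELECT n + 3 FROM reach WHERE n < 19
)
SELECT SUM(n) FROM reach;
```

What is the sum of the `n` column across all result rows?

70

Base: n=8.
Iteration 1: 8 < 19 holds -> n = 8 + 3 = 11.
Iteration 2: 11 < 19 holds -> n = 11 + 3 = 14.
Iteration 3: 14 < 19 holds -> n = 14 + 3 = 17.
Iteration 4: 17 < 19 holds -> n = 17 + 3 = 20.
Iteration 5: 20 < 19 fails; recursion stops.
SUM(n) = 8 + 11 + 14 + 17 + 20 = 70.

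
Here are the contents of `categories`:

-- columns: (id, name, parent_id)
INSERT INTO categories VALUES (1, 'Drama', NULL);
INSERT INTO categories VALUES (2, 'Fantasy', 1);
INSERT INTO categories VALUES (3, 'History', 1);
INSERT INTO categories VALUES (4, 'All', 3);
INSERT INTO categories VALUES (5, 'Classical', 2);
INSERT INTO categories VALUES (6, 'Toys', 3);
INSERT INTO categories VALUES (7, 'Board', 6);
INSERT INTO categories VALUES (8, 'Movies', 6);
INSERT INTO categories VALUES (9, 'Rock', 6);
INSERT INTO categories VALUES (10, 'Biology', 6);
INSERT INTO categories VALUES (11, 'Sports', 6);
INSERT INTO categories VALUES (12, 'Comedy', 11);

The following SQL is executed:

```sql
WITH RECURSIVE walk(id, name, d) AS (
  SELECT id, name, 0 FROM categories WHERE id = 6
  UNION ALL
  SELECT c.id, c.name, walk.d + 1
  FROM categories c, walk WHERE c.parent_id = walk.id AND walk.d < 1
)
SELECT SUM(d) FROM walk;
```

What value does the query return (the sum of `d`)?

5

Base: id=6 (Toys) at d 0.
Iteration 1: rows with parent_id in {6} -> Board (id 7, d 1), Movies (id 8, d 1), Rock (id 9, d 1), Biology (id 10, d 1), Sports (id 11, d 1).
Iteration 2: d < 1 fails for all current rows; recursion stops.
SUM(d) = 0 + 1 + 1 + 1 + 1 + 1 = 5.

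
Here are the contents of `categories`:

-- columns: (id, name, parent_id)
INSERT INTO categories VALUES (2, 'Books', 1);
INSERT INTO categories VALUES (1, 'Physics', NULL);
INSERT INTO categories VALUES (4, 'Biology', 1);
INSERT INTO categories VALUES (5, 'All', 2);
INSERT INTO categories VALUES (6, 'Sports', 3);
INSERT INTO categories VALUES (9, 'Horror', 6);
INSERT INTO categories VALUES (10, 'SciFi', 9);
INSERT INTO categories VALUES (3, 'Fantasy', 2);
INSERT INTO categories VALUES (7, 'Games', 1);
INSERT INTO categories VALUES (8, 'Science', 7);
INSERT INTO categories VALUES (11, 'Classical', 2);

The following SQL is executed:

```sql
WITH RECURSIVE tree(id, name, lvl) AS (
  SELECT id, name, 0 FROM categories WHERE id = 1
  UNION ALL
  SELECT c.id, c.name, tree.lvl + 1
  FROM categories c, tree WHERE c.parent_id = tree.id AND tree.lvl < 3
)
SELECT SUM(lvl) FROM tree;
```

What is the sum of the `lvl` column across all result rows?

14

Base: id=1 (Physics) at lvl 0.
Iteration 1: rows with parent_id in {1} -> Books (id 2, lvl 1), Biology (id 4, lvl 1), Games (id 7, lvl 1).
Iteration 2: rows with parent_id in {2,4,7} -> Fantasy (id 3, lvl 2), All (id 5, lvl 2), Science (id 8, lvl 2), Classical (id 11, lvl 2).
Iteration 3: rows with parent_id in {3,5,8,11} -> Sports (id 6, lvl 3).
Iteration 4: lvl < 3 fails for all current rows; recursion stops.
SUM(lvl) = 0 + 1 + 1 + 1 + 2 + 2 + 2 + 2 + 3 = 14.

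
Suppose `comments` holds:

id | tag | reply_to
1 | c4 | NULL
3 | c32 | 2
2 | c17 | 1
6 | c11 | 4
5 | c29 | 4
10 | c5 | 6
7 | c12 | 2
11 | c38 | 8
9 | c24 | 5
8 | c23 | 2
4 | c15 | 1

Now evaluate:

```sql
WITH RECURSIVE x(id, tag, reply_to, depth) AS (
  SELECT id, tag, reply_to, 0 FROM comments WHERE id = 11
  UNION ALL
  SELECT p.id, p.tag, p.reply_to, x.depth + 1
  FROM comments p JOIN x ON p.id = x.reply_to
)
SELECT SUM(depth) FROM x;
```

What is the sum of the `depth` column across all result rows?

6

Base: id=11 (c38), reply_to=8, depth 0.
Iteration 1: join on id=8 -> c23 (id 8, reply_to=2, depth 1).
Iteration 2: join on id=2 -> c17 (id 2, reply_to=1, depth 2).
Iteration 3: join on id=1 -> c4 (id 1, reply_to=NULL, depth 3).
Iteration 4: reply_to is NULL; no match; recursion stops.
SUM(depth) = 0 + 1 + 2 + 3 = 6.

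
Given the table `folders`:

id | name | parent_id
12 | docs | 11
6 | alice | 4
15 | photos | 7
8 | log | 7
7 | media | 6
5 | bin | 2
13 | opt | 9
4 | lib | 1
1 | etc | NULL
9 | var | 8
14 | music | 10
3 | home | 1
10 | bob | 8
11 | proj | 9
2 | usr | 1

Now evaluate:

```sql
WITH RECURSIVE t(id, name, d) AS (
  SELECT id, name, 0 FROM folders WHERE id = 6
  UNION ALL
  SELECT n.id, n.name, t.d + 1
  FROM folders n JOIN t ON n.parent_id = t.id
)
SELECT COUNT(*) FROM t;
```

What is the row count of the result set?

10

Base: id=6 (alice) at d 0.
Iteration 1: rows with parent_id in {6} -> media (id 7, d 1).
Iteration 2: rows with parent_id in {7} -> log (id 8, d 2), photos (id 15, d 2).
Iteration 3: rows with parent_id in {8,15} -> var (id 9, d 3), bob (id 10, d 3).
Iteration 4: rows with parent_id in {9,10} -> proj (id 11, d 4), opt (id 13, d 4), music (id 14, d 4).
Iteration 5: rows with parent_id in {11,13,14} -> docs (id 12, d 5).
Iteration 6: no rows with parent_id in {12}; recursion stops.
Total rows emitted: 10.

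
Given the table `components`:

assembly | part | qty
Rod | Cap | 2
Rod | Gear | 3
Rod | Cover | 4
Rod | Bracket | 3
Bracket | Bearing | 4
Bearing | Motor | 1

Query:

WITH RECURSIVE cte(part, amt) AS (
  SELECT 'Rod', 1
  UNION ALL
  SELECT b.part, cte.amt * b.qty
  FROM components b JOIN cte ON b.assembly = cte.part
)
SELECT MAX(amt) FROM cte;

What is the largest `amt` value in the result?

Base: (Rod, amt=1).
Iteration 1: components of {Rod} -> Bracket = 1*3 = 3, Cap = 1*2 = 2, Cover = 1*4 = 4, Gear = 1*3 = 3.
Iteration 2: components of {Bracket,Cap,Cover,Gear} -> Bearing = 3*4 = 12.
Iteration 3: components of {Bearing} -> Motor = 12*1 = 12.
Iteration 4: no further components; recursion stops.
amt values: 1, 2, 3, 4, 3, 12, 12; the maximum is 12.

12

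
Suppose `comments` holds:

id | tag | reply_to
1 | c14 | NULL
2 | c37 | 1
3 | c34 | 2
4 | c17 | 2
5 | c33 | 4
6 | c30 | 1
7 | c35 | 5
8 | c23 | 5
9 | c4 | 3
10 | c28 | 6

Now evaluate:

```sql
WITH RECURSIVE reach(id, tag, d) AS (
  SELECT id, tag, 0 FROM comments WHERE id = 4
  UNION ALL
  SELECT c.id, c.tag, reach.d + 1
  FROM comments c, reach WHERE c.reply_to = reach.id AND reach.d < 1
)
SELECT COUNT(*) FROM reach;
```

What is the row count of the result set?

Base: id=4 (c17) at d 0.
Iteration 1: rows with reply_to in {4} -> c33 (id 5, d 1).
Iteration 2: d < 1 fails for all current rows; recursion stops.
Total rows emitted: 2.

2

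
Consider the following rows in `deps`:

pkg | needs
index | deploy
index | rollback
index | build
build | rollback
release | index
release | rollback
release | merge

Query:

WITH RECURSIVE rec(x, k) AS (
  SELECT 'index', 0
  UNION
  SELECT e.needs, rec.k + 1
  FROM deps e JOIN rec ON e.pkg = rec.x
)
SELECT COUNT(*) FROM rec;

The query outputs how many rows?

5

Base: (index, k=0).
Iteration 1: edges from {index} -> (build, k=1), (deploy, k=1), (rollback, k=1).
Iteration 2: edges from {build,deploy,rollback} -> (rollback, k=2).
Iteration 3: no outgoing edges from {rollback}; recursion stops.
Total rows emitted: 5.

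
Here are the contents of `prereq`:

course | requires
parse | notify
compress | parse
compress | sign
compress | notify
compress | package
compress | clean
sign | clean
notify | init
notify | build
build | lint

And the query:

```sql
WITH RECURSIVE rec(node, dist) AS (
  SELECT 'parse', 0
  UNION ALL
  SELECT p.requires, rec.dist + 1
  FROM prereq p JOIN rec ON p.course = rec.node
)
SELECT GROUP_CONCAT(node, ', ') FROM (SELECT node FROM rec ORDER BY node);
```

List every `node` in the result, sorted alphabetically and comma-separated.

Base: (parse, dist=0).
Iteration 1: edges from {parse} -> (notify, dist=1).
Iteration 2: edges from {notify} -> (build, dist=2), (init, dist=2).
Iteration 3: edges from {build,init} -> (lint, dist=3).
Iteration 4: no outgoing edges from {lint}; recursion stops.

build, init, lint, notify, parse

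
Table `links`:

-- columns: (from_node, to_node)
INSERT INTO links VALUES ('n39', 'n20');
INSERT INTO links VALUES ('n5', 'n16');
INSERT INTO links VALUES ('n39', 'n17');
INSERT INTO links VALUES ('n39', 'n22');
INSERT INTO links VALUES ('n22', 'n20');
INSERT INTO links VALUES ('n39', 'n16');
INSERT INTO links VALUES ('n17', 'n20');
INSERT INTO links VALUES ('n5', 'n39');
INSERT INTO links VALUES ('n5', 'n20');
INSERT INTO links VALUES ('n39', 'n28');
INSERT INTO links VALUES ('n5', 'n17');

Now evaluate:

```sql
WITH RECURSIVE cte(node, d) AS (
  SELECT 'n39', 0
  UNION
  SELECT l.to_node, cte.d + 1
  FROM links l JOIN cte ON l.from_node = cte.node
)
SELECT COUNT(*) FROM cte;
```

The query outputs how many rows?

7

Base: (n39, d=0).
Iteration 1: edges from {n39} -> (n16, d=1), (n17, d=1), (n20, d=1), (n22, d=1), (n28, d=1).
Iteration 2: edges from {n16,n17,n20,n22,n28} -> (n20, d=2). [UNION drops 1 duplicate row(s)]
Iteration 3: no outgoing edges from {n20}; recursion stops.
Total rows emitted: 7.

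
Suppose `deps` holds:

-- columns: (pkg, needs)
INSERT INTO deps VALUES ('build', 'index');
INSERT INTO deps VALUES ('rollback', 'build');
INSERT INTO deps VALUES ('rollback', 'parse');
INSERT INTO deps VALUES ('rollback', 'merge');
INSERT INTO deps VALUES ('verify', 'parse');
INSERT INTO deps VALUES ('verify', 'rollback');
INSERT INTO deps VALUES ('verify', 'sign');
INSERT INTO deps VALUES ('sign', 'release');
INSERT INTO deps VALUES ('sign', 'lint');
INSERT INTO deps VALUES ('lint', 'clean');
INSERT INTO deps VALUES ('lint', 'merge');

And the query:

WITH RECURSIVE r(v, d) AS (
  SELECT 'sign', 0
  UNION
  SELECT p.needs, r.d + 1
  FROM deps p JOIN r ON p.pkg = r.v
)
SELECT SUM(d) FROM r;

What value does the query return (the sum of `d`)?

6

Base: (sign, d=0).
Iteration 1: edges from {sign} -> (lint, d=1), (release, d=1).
Iteration 2: edges from {lint,release} -> (clean, d=2), (merge, d=2).
Iteration 3: no outgoing edges from {clean,merge}; recursion stops.
SUM(d) = 0 + 1 + 1 + 2 + 2 = 6.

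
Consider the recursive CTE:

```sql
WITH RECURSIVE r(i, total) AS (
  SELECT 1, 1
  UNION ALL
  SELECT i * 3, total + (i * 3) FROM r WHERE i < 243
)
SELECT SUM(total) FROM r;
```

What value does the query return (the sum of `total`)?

Base: i=1, total=1.
Iteration 1: 1 < 243 holds -> i = 1 * 3 = 3, total = 1 + 3 = 4.
Iteration 2: 3 < 243 holds -> i = 3 * 3 = 9, total = 4 + 9 = 13.
Iteration 3: 9 < 243 holds -> i = 9 * 3 = 27, total = 13 + 27 = 40.
Iteration 4: 27 < 243 holds -> i = 27 * 3 = 81, total = 40 + 81 = 121.
Iteration 5: 81 < 243 holds -> i = 81 * 3 = 243, total = 121 + 243 = 364.
Iteration 6: 243 < 243 fails; recursion stops.
SUM(total) = 1 + 4 + 13 + 40 + 121 + 364 = 543.

543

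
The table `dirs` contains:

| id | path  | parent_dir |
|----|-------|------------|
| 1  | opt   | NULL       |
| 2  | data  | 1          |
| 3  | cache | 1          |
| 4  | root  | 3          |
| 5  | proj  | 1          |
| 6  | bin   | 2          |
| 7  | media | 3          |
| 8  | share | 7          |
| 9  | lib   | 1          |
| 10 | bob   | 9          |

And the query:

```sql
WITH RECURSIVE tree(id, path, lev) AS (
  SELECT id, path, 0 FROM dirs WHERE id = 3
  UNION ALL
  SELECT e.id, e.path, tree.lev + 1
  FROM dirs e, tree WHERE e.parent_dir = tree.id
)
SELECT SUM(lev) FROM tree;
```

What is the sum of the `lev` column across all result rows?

4

Base: id=3 (cache) at lev 0.
Iteration 1: rows with parent_dir in {3} -> root (id 4, lev 1), media (id 7, lev 1).
Iteration 2: rows with parent_dir in {4,7} -> share (id 8, lev 2).
Iteration 3: no rows with parent_dir in {8}; recursion stops.
SUM(lev) = 0 + 1 + 1 + 2 = 4.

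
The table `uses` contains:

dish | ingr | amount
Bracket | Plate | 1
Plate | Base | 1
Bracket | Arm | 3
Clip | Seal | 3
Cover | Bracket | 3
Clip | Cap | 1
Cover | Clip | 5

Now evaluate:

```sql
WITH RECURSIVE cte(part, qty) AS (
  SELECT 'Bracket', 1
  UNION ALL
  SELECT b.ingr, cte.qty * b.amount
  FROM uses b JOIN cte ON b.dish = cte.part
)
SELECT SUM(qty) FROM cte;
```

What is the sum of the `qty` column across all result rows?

6

Base: (Bracket, qty=1).
Iteration 1: components of {Bracket} -> Arm = 1*3 = 3, Plate = 1*1 = 1.
Iteration 2: components of {Arm,Plate} -> Base = 1*1 = 1.
Iteration 3: no further components; recursion stops.
SUM(qty) = 1 + 1 + 3 + 1 = 6.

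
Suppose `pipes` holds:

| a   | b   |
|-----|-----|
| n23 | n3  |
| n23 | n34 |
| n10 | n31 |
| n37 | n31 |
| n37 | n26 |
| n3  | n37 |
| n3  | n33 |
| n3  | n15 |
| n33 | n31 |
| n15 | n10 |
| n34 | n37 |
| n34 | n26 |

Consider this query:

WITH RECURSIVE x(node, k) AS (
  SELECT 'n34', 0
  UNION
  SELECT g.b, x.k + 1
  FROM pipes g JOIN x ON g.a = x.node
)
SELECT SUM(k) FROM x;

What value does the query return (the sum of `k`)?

6

Base: (n34, k=0).
Iteration 1: edges from {n34} -> (n26, k=1), (n37, k=1).
Iteration 2: edges from {n26,n37} -> (n26, k=2), (n31, k=2).
Iteration 3: no outgoing edges from {n26,n31}; recursion stops.
SUM(k) = 0 + 1 + 1 + 2 + 2 = 6.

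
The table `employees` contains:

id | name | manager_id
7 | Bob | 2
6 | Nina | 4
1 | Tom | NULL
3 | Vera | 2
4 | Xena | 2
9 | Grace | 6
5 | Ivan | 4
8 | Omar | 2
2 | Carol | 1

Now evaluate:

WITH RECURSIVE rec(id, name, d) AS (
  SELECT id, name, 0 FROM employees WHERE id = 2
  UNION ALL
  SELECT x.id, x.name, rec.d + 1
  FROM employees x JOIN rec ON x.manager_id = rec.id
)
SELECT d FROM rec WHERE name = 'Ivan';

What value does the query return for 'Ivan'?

2

Base: id=2 (Carol) at d 0.
Iteration 1: rows with manager_id in {2} -> Vera (id 3, d 1), Xena (id 4, d 1), Bob (id 7, d 1), Omar (id 8, d 1).
Iteration 2: rows with manager_id in {3,4,7,8} -> Ivan (id 5, d 2), Nina (id 6, d 2).
Iteration 3: rows with manager_id in {5,6} -> Grace (id 9, d 3).
Iteration 4: no rows with manager_id in {9}; recursion stops.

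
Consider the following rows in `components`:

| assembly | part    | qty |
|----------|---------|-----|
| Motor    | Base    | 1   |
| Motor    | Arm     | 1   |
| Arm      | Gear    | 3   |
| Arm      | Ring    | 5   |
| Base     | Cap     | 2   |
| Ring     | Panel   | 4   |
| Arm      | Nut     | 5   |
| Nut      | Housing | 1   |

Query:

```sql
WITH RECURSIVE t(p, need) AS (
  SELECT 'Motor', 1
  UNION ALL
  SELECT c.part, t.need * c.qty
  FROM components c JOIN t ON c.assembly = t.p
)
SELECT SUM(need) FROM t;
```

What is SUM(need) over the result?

Base: (Motor, need=1).
Iteration 1: components of {Motor} -> Arm = 1*1 = 1, Base = 1*1 = 1.
Iteration 2: components of {Arm,Base} -> Cap = 1*2 = 2, Gear = 1*3 = 3, Nut = 1*5 = 5, Ring = 1*5 = 5.
Iteration 3: components of {Cap,Gear,Nut,Ring} -> Housing = 5*1 = 5, Panel = 5*4 = 20.
Iteration 4: no further components; recursion stops.
SUM(need) = 1 + 1 + 1 + 2 + 3 + 5 + 5 + 20 + 5 = 43.

43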